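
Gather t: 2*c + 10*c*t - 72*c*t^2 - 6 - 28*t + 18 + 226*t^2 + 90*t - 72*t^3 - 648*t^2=2*c - 72*t^3 + t^2*(-72*c - 422) + t*(10*c + 62) + 12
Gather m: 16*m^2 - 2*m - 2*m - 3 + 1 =16*m^2 - 4*m - 2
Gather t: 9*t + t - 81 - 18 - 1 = 10*t - 100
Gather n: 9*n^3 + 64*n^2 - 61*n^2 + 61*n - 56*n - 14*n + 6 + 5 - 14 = 9*n^3 + 3*n^2 - 9*n - 3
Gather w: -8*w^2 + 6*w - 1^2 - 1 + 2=-8*w^2 + 6*w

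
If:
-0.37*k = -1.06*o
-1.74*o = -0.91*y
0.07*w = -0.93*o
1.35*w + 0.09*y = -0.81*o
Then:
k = 0.00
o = 0.00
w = 0.00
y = 0.00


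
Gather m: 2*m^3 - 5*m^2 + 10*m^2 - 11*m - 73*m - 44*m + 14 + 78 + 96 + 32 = 2*m^3 + 5*m^2 - 128*m + 220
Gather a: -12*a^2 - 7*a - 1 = -12*a^2 - 7*a - 1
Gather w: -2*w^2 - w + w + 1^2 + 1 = 2 - 2*w^2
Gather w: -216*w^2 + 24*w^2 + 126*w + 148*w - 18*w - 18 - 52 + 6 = -192*w^2 + 256*w - 64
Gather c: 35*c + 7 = 35*c + 7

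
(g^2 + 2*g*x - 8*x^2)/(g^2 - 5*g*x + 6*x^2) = (-g - 4*x)/(-g + 3*x)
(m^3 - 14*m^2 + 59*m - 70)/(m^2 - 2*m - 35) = (m^2 - 7*m + 10)/(m + 5)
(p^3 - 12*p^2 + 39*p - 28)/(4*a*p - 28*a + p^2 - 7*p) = (p^2 - 5*p + 4)/(4*a + p)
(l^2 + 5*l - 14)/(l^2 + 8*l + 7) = (l - 2)/(l + 1)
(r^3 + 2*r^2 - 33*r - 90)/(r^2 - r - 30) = r + 3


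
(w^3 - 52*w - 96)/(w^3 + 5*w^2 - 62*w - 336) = (w + 2)/(w + 7)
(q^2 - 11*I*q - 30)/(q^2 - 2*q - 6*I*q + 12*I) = (q - 5*I)/(q - 2)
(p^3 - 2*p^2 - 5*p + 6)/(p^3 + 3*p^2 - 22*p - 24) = (p^3 - 2*p^2 - 5*p + 6)/(p^3 + 3*p^2 - 22*p - 24)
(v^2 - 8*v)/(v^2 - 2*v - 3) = v*(8 - v)/(-v^2 + 2*v + 3)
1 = 1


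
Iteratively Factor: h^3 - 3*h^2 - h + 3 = (h + 1)*(h^2 - 4*h + 3) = (h - 1)*(h + 1)*(h - 3)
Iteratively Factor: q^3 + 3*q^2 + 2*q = (q + 1)*(q^2 + 2*q) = (q + 1)*(q + 2)*(q)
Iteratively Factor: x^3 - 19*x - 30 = (x + 2)*(x^2 - 2*x - 15) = (x - 5)*(x + 2)*(x + 3)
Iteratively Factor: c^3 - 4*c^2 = (c)*(c^2 - 4*c) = c^2*(c - 4)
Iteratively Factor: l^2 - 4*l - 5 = (l + 1)*(l - 5)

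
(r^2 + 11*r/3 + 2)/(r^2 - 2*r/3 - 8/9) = 3*(r + 3)/(3*r - 4)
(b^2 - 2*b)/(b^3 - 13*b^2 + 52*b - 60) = b/(b^2 - 11*b + 30)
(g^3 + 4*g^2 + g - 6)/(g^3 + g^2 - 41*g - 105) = (g^2 + g - 2)/(g^2 - 2*g - 35)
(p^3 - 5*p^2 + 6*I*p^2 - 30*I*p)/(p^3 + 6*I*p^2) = (p - 5)/p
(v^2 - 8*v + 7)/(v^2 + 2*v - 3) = (v - 7)/(v + 3)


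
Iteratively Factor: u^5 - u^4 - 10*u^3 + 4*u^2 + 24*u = (u + 2)*(u^4 - 3*u^3 - 4*u^2 + 12*u) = u*(u + 2)*(u^3 - 3*u^2 - 4*u + 12) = u*(u + 2)^2*(u^2 - 5*u + 6) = u*(u - 2)*(u + 2)^2*(u - 3)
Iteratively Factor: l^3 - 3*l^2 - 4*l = (l + 1)*(l^2 - 4*l) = l*(l + 1)*(l - 4)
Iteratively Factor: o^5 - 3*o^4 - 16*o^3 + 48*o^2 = (o)*(o^4 - 3*o^3 - 16*o^2 + 48*o) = o*(o + 4)*(o^3 - 7*o^2 + 12*o) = o*(o - 3)*(o + 4)*(o^2 - 4*o) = o^2*(o - 3)*(o + 4)*(o - 4)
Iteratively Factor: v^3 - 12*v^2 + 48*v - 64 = (v - 4)*(v^2 - 8*v + 16) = (v - 4)^2*(v - 4)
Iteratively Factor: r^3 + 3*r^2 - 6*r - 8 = (r + 1)*(r^2 + 2*r - 8) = (r - 2)*(r + 1)*(r + 4)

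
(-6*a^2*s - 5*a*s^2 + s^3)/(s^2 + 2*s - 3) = s*(-6*a^2 - 5*a*s + s^2)/(s^2 + 2*s - 3)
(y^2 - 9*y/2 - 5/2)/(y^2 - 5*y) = (y + 1/2)/y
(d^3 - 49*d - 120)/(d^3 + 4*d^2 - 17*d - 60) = (d - 8)/(d - 4)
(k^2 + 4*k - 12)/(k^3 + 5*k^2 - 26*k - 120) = (k - 2)/(k^2 - k - 20)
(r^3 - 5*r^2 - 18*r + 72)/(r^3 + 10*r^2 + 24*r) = (r^2 - 9*r + 18)/(r*(r + 6))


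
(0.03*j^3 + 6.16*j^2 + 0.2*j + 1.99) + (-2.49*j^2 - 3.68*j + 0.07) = 0.03*j^3 + 3.67*j^2 - 3.48*j + 2.06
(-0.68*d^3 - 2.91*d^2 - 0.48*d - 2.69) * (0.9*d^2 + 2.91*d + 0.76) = -0.612*d^5 - 4.5978*d^4 - 9.4169*d^3 - 6.0294*d^2 - 8.1927*d - 2.0444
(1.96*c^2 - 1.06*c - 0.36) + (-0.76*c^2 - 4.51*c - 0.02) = 1.2*c^2 - 5.57*c - 0.38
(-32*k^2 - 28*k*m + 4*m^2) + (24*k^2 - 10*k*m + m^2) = -8*k^2 - 38*k*m + 5*m^2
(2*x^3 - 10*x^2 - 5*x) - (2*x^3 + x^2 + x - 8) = -11*x^2 - 6*x + 8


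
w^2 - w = w*(w - 1)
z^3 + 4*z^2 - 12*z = z*(z - 2)*(z + 6)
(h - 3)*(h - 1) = h^2 - 4*h + 3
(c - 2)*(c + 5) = c^2 + 3*c - 10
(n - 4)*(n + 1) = n^2 - 3*n - 4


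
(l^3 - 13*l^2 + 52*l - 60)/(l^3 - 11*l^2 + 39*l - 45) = (l^2 - 8*l + 12)/(l^2 - 6*l + 9)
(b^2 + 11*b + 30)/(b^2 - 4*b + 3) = (b^2 + 11*b + 30)/(b^2 - 4*b + 3)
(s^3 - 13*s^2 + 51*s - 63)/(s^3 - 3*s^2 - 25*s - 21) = (s^2 - 6*s + 9)/(s^2 + 4*s + 3)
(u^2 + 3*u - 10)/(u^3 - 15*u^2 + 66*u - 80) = (u + 5)/(u^2 - 13*u + 40)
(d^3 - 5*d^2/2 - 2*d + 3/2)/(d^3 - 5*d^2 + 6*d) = (2*d^2 + d - 1)/(2*d*(d - 2))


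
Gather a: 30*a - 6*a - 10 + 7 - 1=24*a - 4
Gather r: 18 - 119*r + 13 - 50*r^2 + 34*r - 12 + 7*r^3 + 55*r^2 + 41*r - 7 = 7*r^3 + 5*r^2 - 44*r + 12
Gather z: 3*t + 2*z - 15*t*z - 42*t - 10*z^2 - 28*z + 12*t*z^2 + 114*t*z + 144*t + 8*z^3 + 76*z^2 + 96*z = 105*t + 8*z^3 + z^2*(12*t + 66) + z*(99*t + 70)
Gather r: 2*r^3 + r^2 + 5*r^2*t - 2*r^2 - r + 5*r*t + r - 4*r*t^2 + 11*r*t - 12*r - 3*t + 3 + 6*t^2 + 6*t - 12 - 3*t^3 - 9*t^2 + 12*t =2*r^3 + r^2*(5*t - 1) + r*(-4*t^2 + 16*t - 12) - 3*t^3 - 3*t^2 + 15*t - 9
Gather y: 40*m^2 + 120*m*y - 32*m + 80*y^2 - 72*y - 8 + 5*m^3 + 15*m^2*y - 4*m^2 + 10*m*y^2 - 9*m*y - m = 5*m^3 + 36*m^2 - 33*m + y^2*(10*m + 80) + y*(15*m^2 + 111*m - 72) - 8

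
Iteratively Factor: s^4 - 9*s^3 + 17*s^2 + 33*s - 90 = (s - 5)*(s^3 - 4*s^2 - 3*s + 18) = (s - 5)*(s + 2)*(s^2 - 6*s + 9) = (s - 5)*(s - 3)*(s + 2)*(s - 3)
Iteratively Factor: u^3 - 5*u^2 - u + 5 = (u + 1)*(u^2 - 6*u + 5) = (u - 1)*(u + 1)*(u - 5)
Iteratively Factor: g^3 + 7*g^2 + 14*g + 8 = (g + 2)*(g^2 + 5*g + 4) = (g + 1)*(g + 2)*(g + 4)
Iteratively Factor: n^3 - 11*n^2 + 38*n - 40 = (n - 4)*(n^2 - 7*n + 10) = (n - 5)*(n - 4)*(n - 2)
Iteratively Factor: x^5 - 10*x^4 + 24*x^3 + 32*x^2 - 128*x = (x - 4)*(x^4 - 6*x^3 + 32*x) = (x - 4)^2*(x^3 - 2*x^2 - 8*x) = (x - 4)^2*(x + 2)*(x^2 - 4*x) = (x - 4)^3*(x + 2)*(x)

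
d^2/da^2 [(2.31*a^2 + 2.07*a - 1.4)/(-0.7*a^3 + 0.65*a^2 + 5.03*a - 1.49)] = (-2.2638*a^6 - 6.0858*a^5 - 34.91796*a^4 + 22.31762*a^3 - 13.54269*a^2 + 6.67383000000001*a + 32.2694)/(0.343*a^9 - 0.9555*a^8 - 6.50685*a^7 + 15.647575*a^6 + 42.688665*a^5 - 78.92592*a^4 - 93.371987*a^3 + 108.765828*a^2 - 33.501309*a + 3.307949)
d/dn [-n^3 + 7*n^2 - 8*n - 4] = -3*n^2 + 14*n - 8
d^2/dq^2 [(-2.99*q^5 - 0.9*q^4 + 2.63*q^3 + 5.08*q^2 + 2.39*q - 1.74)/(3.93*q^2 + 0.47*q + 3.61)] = (-277.081506*q^7 - 116.166084*q^6 - 781.460718*q^5 - 229.99827*q^4 - 822.155238*q^3 - 707.646414*q^2 - 17.083068*q + 172.898982)/(60.698457*q^6 + 21.777309*q^5 + 169.872678*q^4 + 40.112009*q^3 + 156.040806*q^2 + 18.375261*q + 47.045881)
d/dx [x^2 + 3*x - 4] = 2*x + 3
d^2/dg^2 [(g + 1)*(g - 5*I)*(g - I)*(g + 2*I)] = 12*g^2 + g*(6 - 24*I) + 14 - 8*I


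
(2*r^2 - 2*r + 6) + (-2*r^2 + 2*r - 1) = 5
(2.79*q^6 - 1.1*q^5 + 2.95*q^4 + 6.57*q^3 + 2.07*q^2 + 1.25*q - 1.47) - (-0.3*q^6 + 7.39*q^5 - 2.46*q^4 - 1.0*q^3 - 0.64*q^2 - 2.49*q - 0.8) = 3.09*q^6 - 8.49*q^5 + 5.41*q^4 + 7.57*q^3 + 2.71*q^2 + 3.74*q - 0.67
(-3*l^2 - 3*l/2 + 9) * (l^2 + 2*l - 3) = -3*l^4 - 15*l^3/2 + 15*l^2 + 45*l/2 - 27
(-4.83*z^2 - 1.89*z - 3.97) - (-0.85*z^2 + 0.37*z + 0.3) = -3.98*z^2 - 2.26*z - 4.27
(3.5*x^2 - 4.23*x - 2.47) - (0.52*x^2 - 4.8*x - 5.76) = 2.98*x^2 + 0.569999999999999*x + 3.29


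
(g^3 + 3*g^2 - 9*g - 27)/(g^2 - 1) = (g^3 + 3*g^2 - 9*g - 27)/(g^2 - 1)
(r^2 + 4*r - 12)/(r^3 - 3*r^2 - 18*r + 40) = (r + 6)/(r^2 - r - 20)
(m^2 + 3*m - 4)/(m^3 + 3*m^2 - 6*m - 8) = (m - 1)/(m^2 - m - 2)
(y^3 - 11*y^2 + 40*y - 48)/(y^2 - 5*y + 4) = (y^2 - 7*y + 12)/(y - 1)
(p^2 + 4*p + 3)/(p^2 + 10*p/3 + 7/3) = 3*(p + 3)/(3*p + 7)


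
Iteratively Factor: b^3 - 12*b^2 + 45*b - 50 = (b - 2)*(b^2 - 10*b + 25) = (b - 5)*(b - 2)*(b - 5)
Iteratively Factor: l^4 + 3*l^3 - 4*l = (l)*(l^3 + 3*l^2 - 4) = l*(l + 2)*(l^2 + l - 2) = l*(l + 2)^2*(l - 1)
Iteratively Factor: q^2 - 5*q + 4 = (q - 4)*(q - 1)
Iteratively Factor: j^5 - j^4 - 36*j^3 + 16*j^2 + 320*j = (j - 4)*(j^4 + 3*j^3 - 24*j^2 - 80*j) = (j - 5)*(j - 4)*(j^3 + 8*j^2 + 16*j) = (j - 5)*(j - 4)*(j + 4)*(j^2 + 4*j) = (j - 5)*(j - 4)*(j + 4)^2*(j)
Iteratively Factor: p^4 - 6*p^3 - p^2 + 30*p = (p)*(p^3 - 6*p^2 - p + 30) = p*(p - 5)*(p^2 - p - 6) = p*(p - 5)*(p + 2)*(p - 3)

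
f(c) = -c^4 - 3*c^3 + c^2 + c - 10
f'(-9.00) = 2170.00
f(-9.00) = -4312.00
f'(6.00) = -1175.00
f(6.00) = -1912.00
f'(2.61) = -126.21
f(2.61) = -100.32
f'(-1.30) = -8.02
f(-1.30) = -5.88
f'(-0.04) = 0.91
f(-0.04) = -10.04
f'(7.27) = -1997.10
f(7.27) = -3896.03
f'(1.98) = -61.37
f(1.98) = -42.76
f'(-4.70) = 208.08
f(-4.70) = -169.11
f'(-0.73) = -3.70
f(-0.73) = -9.31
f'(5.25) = -815.38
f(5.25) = -1170.99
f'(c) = -4*c^3 - 9*c^2 + 2*c + 1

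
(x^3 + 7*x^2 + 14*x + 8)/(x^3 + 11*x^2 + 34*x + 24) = (x + 2)/(x + 6)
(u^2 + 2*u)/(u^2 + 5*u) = (u + 2)/(u + 5)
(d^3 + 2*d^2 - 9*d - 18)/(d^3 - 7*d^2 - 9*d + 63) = (d + 2)/(d - 7)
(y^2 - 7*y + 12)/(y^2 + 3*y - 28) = (y - 3)/(y + 7)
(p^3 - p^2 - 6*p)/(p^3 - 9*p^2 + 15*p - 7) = p*(p^2 - p - 6)/(p^3 - 9*p^2 + 15*p - 7)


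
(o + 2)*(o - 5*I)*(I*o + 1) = I*o^3 + 6*o^2 + 2*I*o^2 + 12*o - 5*I*o - 10*I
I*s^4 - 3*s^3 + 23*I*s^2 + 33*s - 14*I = (s - 2*I)*(s - I)*(s + 7*I)*(I*s + 1)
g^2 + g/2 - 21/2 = (g - 3)*(g + 7/2)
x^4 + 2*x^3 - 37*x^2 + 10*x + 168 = (x - 4)*(x - 3)*(x + 2)*(x + 7)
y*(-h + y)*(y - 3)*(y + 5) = -h*y^3 - 2*h*y^2 + 15*h*y + y^4 + 2*y^3 - 15*y^2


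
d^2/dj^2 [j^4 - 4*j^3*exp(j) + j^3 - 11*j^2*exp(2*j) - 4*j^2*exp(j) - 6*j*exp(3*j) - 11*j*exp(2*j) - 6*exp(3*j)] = -4*j^3*exp(j) - 44*j^2*exp(2*j) - 28*j^2*exp(j) + 12*j^2 - 54*j*exp(3*j) - 132*j*exp(2*j) - 40*j*exp(j) + 6*j - 90*exp(3*j) - 66*exp(2*j) - 8*exp(j)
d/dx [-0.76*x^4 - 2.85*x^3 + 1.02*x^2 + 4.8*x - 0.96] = -3.04*x^3 - 8.55*x^2 + 2.04*x + 4.8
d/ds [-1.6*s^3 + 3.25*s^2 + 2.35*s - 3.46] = -4.8*s^2 + 6.5*s + 2.35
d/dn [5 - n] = -1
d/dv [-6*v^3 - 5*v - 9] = -18*v^2 - 5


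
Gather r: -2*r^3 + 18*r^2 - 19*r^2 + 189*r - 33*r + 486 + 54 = -2*r^3 - r^2 + 156*r + 540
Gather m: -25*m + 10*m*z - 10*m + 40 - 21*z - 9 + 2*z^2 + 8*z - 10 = m*(10*z - 35) + 2*z^2 - 13*z + 21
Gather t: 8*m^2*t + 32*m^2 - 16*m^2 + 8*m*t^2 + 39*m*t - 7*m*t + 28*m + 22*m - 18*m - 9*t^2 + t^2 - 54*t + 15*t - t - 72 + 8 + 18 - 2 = 16*m^2 + 32*m + t^2*(8*m - 8) + t*(8*m^2 + 32*m - 40) - 48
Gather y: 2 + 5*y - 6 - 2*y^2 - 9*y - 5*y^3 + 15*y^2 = -5*y^3 + 13*y^2 - 4*y - 4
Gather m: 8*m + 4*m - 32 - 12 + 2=12*m - 42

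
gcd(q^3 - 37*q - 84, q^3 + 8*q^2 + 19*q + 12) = q^2 + 7*q + 12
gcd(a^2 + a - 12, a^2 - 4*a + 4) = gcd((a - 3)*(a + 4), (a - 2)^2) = 1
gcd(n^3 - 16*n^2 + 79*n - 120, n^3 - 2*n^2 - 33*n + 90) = n^2 - 8*n + 15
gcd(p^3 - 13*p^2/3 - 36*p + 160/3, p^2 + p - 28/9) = p - 4/3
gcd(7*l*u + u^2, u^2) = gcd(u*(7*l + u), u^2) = u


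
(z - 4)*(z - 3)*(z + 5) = z^3 - 2*z^2 - 23*z + 60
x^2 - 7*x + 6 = (x - 6)*(x - 1)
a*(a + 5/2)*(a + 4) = a^3 + 13*a^2/2 + 10*a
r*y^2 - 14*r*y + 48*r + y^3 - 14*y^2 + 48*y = (r + y)*(y - 8)*(y - 6)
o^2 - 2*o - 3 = (o - 3)*(o + 1)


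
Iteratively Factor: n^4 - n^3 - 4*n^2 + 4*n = (n - 2)*(n^3 + n^2 - 2*n) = n*(n - 2)*(n^2 + n - 2) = n*(n - 2)*(n - 1)*(n + 2)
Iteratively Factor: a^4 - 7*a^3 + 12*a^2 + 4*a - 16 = (a - 2)*(a^3 - 5*a^2 + 2*a + 8) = (a - 4)*(a - 2)*(a^2 - a - 2) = (a - 4)*(a - 2)*(a + 1)*(a - 2)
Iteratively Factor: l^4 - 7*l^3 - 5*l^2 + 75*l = (l)*(l^3 - 7*l^2 - 5*l + 75) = l*(l - 5)*(l^2 - 2*l - 15) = l*(l - 5)*(l + 3)*(l - 5)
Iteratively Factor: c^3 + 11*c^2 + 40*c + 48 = (c + 4)*(c^2 + 7*c + 12) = (c + 4)^2*(c + 3)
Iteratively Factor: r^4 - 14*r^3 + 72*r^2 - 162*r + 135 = (r - 3)*(r^3 - 11*r^2 + 39*r - 45) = (r - 3)^2*(r^2 - 8*r + 15) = (r - 3)^3*(r - 5)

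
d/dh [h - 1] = 1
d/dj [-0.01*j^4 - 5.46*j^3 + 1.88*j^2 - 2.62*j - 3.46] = -0.04*j^3 - 16.38*j^2 + 3.76*j - 2.62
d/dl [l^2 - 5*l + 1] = 2*l - 5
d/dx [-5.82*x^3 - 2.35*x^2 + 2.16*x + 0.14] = -17.46*x^2 - 4.7*x + 2.16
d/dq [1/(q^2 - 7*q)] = (7 - 2*q)/(q^2*(q - 7)^2)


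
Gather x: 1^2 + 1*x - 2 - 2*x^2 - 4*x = -2*x^2 - 3*x - 1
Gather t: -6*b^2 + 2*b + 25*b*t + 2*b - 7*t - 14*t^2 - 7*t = -6*b^2 + 4*b - 14*t^2 + t*(25*b - 14)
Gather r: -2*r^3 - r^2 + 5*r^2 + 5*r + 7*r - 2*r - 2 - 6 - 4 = -2*r^3 + 4*r^2 + 10*r - 12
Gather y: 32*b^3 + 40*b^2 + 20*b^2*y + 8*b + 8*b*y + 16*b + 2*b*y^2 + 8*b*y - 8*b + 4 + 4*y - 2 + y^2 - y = 32*b^3 + 40*b^2 + 16*b + y^2*(2*b + 1) + y*(20*b^2 + 16*b + 3) + 2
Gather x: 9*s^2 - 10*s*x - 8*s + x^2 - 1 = 9*s^2 - 10*s*x - 8*s + x^2 - 1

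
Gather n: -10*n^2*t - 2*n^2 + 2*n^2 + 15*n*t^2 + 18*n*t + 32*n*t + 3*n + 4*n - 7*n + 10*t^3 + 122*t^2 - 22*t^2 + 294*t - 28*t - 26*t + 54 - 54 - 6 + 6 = -10*n^2*t + n*(15*t^2 + 50*t) + 10*t^3 + 100*t^2 + 240*t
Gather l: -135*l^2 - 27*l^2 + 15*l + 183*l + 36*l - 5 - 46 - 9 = -162*l^2 + 234*l - 60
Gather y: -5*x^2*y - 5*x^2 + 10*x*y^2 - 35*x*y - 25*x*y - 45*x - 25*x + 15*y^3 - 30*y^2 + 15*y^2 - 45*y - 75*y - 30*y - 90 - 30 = -5*x^2 - 70*x + 15*y^3 + y^2*(10*x - 15) + y*(-5*x^2 - 60*x - 150) - 120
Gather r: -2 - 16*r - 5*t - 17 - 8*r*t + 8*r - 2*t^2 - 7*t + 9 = r*(-8*t - 8) - 2*t^2 - 12*t - 10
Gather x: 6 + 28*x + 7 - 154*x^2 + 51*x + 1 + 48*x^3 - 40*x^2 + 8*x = 48*x^3 - 194*x^2 + 87*x + 14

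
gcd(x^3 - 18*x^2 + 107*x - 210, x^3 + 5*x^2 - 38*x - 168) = x - 6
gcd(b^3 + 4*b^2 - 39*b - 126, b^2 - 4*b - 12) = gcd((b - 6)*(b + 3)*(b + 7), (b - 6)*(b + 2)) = b - 6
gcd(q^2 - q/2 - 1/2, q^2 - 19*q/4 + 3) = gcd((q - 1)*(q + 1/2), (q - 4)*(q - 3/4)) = 1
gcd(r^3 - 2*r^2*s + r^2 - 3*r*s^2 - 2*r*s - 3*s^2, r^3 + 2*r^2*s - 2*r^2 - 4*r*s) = 1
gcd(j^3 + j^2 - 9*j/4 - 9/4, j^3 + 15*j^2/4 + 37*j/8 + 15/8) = j^2 + 5*j/2 + 3/2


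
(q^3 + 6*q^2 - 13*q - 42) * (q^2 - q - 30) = q^5 + 5*q^4 - 49*q^3 - 209*q^2 + 432*q + 1260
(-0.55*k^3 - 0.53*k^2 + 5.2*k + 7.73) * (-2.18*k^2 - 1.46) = 1.199*k^5 + 1.1554*k^4 - 10.533*k^3 - 16.0776*k^2 - 7.592*k - 11.2858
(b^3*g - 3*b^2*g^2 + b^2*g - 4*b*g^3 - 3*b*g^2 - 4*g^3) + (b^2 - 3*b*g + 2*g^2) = b^3*g - 3*b^2*g^2 + b^2*g + b^2 - 4*b*g^3 - 3*b*g^2 - 3*b*g - 4*g^3 + 2*g^2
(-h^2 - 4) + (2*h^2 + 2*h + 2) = h^2 + 2*h - 2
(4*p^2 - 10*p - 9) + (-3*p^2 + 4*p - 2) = p^2 - 6*p - 11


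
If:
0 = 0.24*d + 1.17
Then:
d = -4.88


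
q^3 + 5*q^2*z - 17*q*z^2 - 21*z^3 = (q - 3*z)*(q + z)*(q + 7*z)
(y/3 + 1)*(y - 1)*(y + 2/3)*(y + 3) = y^4/3 + 17*y^3/9 + 19*y^2/9 - 7*y/3 - 2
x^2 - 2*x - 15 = (x - 5)*(x + 3)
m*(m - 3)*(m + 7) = m^3 + 4*m^2 - 21*m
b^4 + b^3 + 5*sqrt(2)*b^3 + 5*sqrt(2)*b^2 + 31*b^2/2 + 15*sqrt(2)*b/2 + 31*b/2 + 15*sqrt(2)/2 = (b + 1)*(b + sqrt(2))*(b + 3*sqrt(2)/2)*(b + 5*sqrt(2)/2)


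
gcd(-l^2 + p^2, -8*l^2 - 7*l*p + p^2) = l + p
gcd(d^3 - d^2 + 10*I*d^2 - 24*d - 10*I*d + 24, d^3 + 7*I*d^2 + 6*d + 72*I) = d^2 + 10*I*d - 24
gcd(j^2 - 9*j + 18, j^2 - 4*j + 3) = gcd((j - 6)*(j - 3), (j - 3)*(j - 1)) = j - 3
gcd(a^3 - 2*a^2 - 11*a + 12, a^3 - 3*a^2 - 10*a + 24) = a^2 - a - 12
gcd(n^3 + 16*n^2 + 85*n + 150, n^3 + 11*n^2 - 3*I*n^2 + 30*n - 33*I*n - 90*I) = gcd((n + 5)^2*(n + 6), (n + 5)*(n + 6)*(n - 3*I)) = n^2 + 11*n + 30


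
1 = 1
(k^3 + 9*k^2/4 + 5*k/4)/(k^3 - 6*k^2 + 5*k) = (4*k^2 + 9*k + 5)/(4*(k^2 - 6*k + 5))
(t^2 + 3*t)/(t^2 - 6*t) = (t + 3)/(t - 6)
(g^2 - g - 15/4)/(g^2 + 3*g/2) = (g - 5/2)/g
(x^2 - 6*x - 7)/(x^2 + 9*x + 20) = (x^2 - 6*x - 7)/(x^2 + 9*x + 20)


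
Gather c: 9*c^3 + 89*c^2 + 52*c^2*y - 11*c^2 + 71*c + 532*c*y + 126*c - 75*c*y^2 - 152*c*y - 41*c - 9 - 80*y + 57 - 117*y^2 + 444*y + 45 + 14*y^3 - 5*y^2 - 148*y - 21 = 9*c^3 + c^2*(52*y + 78) + c*(-75*y^2 + 380*y + 156) + 14*y^3 - 122*y^2 + 216*y + 72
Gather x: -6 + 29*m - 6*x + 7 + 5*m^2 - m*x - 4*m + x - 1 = 5*m^2 + 25*m + x*(-m - 5)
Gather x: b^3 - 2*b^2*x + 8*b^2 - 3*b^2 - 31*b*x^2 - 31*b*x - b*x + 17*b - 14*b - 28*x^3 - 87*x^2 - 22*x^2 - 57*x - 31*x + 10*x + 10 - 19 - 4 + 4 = b^3 + 5*b^2 + 3*b - 28*x^3 + x^2*(-31*b - 109) + x*(-2*b^2 - 32*b - 78) - 9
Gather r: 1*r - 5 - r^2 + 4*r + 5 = -r^2 + 5*r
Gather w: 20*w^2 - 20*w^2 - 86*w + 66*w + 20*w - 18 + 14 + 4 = 0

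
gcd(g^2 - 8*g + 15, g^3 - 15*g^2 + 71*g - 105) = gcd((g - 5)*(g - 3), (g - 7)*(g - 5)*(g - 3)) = g^2 - 8*g + 15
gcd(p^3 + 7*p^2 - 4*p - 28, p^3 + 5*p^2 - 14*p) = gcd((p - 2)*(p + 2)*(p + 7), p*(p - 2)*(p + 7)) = p^2 + 5*p - 14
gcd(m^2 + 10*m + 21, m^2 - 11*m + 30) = 1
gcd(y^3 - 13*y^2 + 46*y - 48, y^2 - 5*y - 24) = y - 8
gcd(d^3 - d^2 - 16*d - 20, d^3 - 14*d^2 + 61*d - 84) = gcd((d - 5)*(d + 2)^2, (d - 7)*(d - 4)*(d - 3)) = 1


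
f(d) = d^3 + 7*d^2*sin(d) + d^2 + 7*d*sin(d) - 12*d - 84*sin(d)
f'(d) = 7*d^2*cos(d) + 3*d^2 + 14*d*sin(d) + 7*d*cos(d) + 2*d + 7*sin(d) - 84*cos(d) - 12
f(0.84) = -63.28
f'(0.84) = -43.08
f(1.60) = -67.40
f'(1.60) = 29.87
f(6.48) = 286.25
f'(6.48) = 396.40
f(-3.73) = -0.28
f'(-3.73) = 7.76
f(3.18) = 3.76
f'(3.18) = 13.68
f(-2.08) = 79.90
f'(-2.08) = 49.42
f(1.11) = -71.27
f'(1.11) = -15.96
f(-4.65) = 11.62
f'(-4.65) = -16.59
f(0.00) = 0.00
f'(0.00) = -96.00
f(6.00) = 121.32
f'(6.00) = 284.21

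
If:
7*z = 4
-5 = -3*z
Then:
No Solution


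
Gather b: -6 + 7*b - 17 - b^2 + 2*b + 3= -b^2 + 9*b - 20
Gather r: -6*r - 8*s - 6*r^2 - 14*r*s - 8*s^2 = -6*r^2 + r*(-14*s - 6) - 8*s^2 - 8*s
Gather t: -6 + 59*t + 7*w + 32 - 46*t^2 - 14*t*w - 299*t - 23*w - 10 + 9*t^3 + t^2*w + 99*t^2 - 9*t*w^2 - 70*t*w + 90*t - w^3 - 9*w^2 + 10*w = 9*t^3 + t^2*(w + 53) + t*(-9*w^2 - 84*w - 150) - w^3 - 9*w^2 - 6*w + 16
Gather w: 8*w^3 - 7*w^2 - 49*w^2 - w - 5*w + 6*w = 8*w^3 - 56*w^2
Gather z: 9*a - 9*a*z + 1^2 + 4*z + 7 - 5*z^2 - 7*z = 9*a - 5*z^2 + z*(-9*a - 3) + 8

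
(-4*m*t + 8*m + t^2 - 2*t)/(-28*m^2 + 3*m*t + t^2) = (t - 2)/(7*m + t)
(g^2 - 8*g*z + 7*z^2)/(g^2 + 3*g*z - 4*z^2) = (g - 7*z)/(g + 4*z)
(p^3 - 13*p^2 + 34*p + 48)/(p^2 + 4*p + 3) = (p^2 - 14*p + 48)/(p + 3)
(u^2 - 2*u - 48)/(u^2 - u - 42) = (u - 8)/(u - 7)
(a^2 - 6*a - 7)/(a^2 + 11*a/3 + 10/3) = 3*(a^2 - 6*a - 7)/(3*a^2 + 11*a + 10)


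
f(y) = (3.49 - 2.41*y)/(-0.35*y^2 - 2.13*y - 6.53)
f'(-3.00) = 0.76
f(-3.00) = -3.26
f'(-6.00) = -0.54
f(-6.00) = -2.83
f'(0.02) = 0.54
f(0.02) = -0.52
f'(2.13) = 0.15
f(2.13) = 0.13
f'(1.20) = 0.27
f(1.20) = -0.06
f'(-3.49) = 0.39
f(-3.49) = -3.54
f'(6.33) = 0.00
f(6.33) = 0.35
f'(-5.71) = -0.55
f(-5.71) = -2.99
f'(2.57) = 0.12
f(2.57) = 0.19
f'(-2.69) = 0.94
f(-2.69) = -2.99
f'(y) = (3.49 - 2.41*y)*(0.7*y + 2.13)/(-0.35*y^2 - 2.13*y - 6.53)^2 - 2.41/(-0.35*y^2 - 2.13*y - 6.53) = (-0.8435*y^2 + 2.443*y + 23.171)/(0.1225*y^4 + 1.491*y^3 + 9.1079*y^2 + 27.8178*y + 42.6409)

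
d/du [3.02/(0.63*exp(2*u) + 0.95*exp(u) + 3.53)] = (-3.8052*exp(u) - 2.869)*exp(u)/(0.63*exp(2*u) + 0.95*exp(u) + 3.53)^2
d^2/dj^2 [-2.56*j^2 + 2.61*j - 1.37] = -5.12000000000000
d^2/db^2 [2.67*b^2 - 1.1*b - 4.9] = 5.34000000000000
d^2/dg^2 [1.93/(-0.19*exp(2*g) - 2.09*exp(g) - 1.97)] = (-1.93*(0.38*exp(g) + 2.09)*(0.76*exp(g) + 4.18)*exp(g) + (1.4668*exp(g) + 4.0337)*(0.19*exp(2*g) + 2.09*exp(g) + 1.97))*exp(g)/(0.19*exp(2*g) + 2.09*exp(g) + 1.97)^3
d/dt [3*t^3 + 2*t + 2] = 9*t^2 + 2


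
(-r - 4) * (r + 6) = -r^2 - 10*r - 24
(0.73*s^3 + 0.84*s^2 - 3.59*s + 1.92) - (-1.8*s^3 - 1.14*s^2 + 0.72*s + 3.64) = 2.53*s^3 + 1.98*s^2 - 4.31*s - 1.72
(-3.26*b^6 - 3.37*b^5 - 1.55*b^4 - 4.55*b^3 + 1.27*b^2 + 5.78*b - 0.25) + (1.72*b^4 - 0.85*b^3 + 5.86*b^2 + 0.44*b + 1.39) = -3.26*b^6 - 3.37*b^5 + 0.17*b^4 - 5.4*b^3 + 7.13*b^2 + 6.22*b + 1.14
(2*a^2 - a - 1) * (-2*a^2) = -4*a^4 + 2*a^3 + 2*a^2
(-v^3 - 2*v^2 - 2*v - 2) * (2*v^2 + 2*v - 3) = -2*v^5 - 6*v^4 - 5*v^3 - 2*v^2 + 2*v + 6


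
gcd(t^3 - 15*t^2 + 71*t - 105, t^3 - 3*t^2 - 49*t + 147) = t^2 - 10*t + 21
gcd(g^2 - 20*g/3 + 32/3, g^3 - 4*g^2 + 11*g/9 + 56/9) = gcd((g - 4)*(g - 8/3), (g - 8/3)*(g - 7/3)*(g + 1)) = g - 8/3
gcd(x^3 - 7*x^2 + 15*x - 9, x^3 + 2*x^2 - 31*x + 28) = x - 1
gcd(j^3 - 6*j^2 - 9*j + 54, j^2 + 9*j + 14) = 1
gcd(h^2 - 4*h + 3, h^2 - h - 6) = h - 3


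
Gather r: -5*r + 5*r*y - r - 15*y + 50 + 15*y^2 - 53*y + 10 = r*(5*y - 6) + 15*y^2 - 68*y + 60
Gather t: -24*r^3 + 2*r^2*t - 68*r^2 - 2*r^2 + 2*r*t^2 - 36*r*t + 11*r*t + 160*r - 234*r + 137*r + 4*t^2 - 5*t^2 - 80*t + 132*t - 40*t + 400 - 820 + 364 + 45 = -24*r^3 - 70*r^2 + 63*r + t^2*(2*r - 1) + t*(2*r^2 - 25*r + 12) - 11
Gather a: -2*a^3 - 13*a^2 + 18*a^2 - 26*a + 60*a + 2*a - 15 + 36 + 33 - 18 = -2*a^3 + 5*a^2 + 36*a + 36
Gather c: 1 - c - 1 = -c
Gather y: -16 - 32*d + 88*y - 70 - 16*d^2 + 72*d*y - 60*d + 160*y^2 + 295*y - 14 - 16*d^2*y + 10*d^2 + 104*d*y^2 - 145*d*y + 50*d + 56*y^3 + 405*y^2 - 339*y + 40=-6*d^2 - 42*d + 56*y^3 + y^2*(104*d + 565) + y*(-16*d^2 - 73*d + 44) - 60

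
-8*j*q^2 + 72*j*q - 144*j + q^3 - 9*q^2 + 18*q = (-8*j + q)*(q - 6)*(q - 3)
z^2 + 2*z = z*(z + 2)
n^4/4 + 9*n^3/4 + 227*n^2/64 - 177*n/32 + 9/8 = (n/4 + 1)*(n - 3/4)*(n - 1/4)*(n + 6)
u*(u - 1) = u^2 - u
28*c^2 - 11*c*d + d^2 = (-7*c + d)*(-4*c + d)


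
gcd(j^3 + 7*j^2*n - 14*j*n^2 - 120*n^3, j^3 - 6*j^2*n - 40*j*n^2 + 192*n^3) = j^2 + 2*j*n - 24*n^2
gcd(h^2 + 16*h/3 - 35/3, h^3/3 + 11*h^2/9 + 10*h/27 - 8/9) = 1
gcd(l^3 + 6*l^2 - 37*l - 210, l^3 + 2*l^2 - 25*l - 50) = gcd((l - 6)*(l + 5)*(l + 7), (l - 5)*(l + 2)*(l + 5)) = l + 5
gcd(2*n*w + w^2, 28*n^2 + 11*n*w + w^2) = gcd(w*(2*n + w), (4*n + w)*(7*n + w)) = 1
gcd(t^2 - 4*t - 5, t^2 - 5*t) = t - 5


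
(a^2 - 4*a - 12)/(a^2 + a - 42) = (a + 2)/(a + 7)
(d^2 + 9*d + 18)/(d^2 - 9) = (d + 6)/(d - 3)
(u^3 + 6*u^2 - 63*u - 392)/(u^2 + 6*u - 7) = (u^2 - u - 56)/(u - 1)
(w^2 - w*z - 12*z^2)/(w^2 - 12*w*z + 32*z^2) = (-w - 3*z)/(-w + 8*z)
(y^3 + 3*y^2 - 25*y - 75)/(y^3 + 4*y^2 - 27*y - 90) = (y + 5)/(y + 6)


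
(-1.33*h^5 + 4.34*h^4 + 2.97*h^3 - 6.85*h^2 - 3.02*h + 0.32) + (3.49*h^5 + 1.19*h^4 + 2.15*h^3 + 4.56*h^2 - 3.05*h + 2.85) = 2.16*h^5 + 5.53*h^4 + 5.12*h^3 - 2.29*h^2 - 6.07*h + 3.17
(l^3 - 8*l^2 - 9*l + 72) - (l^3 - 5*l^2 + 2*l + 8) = -3*l^2 - 11*l + 64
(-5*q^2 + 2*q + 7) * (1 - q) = 5*q^3 - 7*q^2 - 5*q + 7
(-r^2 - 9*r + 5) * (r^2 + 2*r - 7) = -r^4 - 11*r^3 - 6*r^2 + 73*r - 35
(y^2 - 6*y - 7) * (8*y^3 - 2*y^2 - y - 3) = 8*y^5 - 50*y^4 - 45*y^3 + 17*y^2 + 25*y + 21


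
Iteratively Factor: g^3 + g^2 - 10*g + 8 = (g - 2)*(g^2 + 3*g - 4) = (g - 2)*(g + 4)*(g - 1)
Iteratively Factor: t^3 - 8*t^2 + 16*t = (t - 4)*(t^2 - 4*t) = t*(t - 4)*(t - 4)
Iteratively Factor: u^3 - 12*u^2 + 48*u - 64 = (u - 4)*(u^2 - 8*u + 16) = (u - 4)^2*(u - 4)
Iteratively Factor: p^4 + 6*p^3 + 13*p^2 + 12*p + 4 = (p + 1)*(p^3 + 5*p^2 + 8*p + 4) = (p + 1)^2*(p^2 + 4*p + 4) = (p + 1)^2*(p + 2)*(p + 2)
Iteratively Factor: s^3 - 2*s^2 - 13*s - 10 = (s - 5)*(s^2 + 3*s + 2) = (s - 5)*(s + 2)*(s + 1)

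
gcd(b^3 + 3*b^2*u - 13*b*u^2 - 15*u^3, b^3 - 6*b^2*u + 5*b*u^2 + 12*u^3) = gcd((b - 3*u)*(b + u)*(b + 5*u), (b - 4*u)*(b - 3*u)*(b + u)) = -b^2 + 2*b*u + 3*u^2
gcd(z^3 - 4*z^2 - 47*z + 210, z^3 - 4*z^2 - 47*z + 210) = z^3 - 4*z^2 - 47*z + 210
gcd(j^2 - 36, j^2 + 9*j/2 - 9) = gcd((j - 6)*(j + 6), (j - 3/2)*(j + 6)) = j + 6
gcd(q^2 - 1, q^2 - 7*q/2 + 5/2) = q - 1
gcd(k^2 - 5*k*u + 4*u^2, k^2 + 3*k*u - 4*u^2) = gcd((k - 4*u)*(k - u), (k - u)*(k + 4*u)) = -k + u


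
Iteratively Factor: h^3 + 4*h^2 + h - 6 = (h + 2)*(h^2 + 2*h - 3) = (h + 2)*(h + 3)*(h - 1)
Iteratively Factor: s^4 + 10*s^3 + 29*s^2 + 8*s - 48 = (s + 4)*(s^3 + 6*s^2 + 5*s - 12) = (s + 4)^2*(s^2 + 2*s - 3) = (s - 1)*(s + 4)^2*(s + 3)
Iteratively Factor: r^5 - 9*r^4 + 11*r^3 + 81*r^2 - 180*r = (r - 5)*(r^4 - 4*r^3 - 9*r^2 + 36*r) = r*(r - 5)*(r^3 - 4*r^2 - 9*r + 36) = r*(r - 5)*(r - 4)*(r^2 - 9) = r*(r - 5)*(r - 4)*(r + 3)*(r - 3)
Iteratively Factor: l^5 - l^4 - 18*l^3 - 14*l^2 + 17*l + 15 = (l - 5)*(l^4 + 4*l^3 + 2*l^2 - 4*l - 3) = (l - 5)*(l + 3)*(l^3 + l^2 - l - 1) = (l - 5)*(l + 1)*(l + 3)*(l^2 - 1) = (l - 5)*(l - 1)*(l + 1)*(l + 3)*(l + 1)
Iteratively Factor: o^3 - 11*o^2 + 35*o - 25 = (o - 5)*(o^2 - 6*o + 5) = (o - 5)^2*(o - 1)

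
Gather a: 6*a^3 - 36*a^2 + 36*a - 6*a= 6*a^3 - 36*a^2 + 30*a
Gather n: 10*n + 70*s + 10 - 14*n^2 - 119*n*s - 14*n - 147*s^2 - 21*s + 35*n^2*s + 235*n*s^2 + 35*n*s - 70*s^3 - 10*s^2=n^2*(35*s - 14) + n*(235*s^2 - 84*s - 4) - 70*s^3 - 157*s^2 + 49*s + 10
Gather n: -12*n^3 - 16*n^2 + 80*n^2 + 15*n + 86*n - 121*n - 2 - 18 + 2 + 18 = -12*n^3 + 64*n^2 - 20*n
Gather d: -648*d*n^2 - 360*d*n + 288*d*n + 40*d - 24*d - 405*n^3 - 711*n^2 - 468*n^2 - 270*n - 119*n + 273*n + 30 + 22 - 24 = d*(-648*n^2 - 72*n + 16) - 405*n^3 - 1179*n^2 - 116*n + 28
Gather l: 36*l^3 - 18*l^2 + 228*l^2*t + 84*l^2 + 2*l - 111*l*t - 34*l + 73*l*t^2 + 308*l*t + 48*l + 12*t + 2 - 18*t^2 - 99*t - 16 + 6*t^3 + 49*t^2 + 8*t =36*l^3 + l^2*(228*t + 66) + l*(73*t^2 + 197*t + 16) + 6*t^3 + 31*t^2 - 79*t - 14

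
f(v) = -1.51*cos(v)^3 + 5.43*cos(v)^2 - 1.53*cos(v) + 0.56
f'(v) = 4.53*sin(v)*cos(v)^2 - 10.86*sin(v)*cos(v) + 1.53*sin(v)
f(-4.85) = 0.45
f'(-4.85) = 0.12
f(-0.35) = 2.66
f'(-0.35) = 1.60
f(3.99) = 4.38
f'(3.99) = -8.02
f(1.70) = 0.85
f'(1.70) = 2.98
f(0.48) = 2.42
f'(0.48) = -2.10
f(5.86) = 2.53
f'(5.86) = 1.89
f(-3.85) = 5.51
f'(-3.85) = 8.06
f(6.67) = 2.60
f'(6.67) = -1.75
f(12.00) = 2.23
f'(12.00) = 2.37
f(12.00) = 2.23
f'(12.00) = 2.37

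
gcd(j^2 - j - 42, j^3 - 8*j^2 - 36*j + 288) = j + 6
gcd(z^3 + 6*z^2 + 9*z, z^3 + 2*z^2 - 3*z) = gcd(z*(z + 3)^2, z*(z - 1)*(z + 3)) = z^2 + 3*z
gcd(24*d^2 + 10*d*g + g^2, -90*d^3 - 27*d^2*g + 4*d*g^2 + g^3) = 6*d + g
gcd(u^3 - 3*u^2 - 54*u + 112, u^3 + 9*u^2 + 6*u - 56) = u^2 + 5*u - 14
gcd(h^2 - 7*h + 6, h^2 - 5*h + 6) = 1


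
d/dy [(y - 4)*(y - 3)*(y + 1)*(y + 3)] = 4*y^3 - 9*y^2 - 26*y + 27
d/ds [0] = 0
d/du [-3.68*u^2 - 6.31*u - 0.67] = -7.36*u - 6.31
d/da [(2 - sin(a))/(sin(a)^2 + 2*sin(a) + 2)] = (sin(a)^2 - 4*sin(a) - 6)*cos(a)/(sin(a)^2 + 2*sin(a) + 2)^2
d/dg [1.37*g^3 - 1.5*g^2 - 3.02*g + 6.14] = 4.11*g^2 - 3.0*g - 3.02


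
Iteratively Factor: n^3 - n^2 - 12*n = (n)*(n^2 - n - 12) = n*(n - 4)*(n + 3)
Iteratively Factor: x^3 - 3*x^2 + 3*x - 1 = (x - 1)*(x^2 - 2*x + 1) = (x - 1)^2*(x - 1)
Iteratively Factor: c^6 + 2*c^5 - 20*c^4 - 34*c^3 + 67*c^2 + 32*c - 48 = (c - 4)*(c^5 + 6*c^4 + 4*c^3 - 18*c^2 - 5*c + 12) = (c - 4)*(c + 4)*(c^4 + 2*c^3 - 4*c^2 - 2*c + 3) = (c - 4)*(c + 1)*(c + 4)*(c^3 + c^2 - 5*c + 3) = (c - 4)*(c - 1)*(c + 1)*(c + 4)*(c^2 + 2*c - 3) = (c - 4)*(c - 1)^2*(c + 1)*(c + 4)*(c + 3)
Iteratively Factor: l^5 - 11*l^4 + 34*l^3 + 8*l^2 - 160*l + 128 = (l - 4)*(l^4 - 7*l^3 + 6*l^2 + 32*l - 32) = (l - 4)^2*(l^3 - 3*l^2 - 6*l + 8) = (l - 4)^2*(l + 2)*(l^2 - 5*l + 4) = (l - 4)^3*(l + 2)*(l - 1)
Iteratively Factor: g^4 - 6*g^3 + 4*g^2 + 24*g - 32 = (g - 2)*(g^3 - 4*g^2 - 4*g + 16) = (g - 2)*(g + 2)*(g^2 - 6*g + 8) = (g - 2)^2*(g + 2)*(g - 4)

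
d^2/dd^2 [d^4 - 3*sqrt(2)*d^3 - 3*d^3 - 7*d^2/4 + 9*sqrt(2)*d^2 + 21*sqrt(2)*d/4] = 12*d^2 - 18*sqrt(2)*d - 18*d - 7/2 + 18*sqrt(2)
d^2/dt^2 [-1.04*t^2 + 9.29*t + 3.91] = -2.08000000000000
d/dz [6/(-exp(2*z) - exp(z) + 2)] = (12*exp(z) + 6)*exp(z)/(exp(2*z) + exp(z) - 2)^2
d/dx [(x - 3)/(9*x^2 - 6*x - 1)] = (-9*x^2 + 54*x - 19)/(81*x^4 - 108*x^3 + 18*x^2 + 12*x + 1)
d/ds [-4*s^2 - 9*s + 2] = -8*s - 9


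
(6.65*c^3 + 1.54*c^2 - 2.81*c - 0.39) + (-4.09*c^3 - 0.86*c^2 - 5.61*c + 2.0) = 2.56*c^3 + 0.68*c^2 - 8.42*c + 1.61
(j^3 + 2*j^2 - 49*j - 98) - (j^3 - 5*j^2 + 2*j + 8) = 7*j^2 - 51*j - 106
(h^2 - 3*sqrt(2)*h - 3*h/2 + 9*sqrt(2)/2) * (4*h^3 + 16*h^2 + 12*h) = 4*h^5 - 12*sqrt(2)*h^4 + 10*h^4 - 30*sqrt(2)*h^3 - 12*h^3 - 18*h^2 + 36*sqrt(2)*h^2 + 54*sqrt(2)*h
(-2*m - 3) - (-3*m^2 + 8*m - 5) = 3*m^2 - 10*m + 2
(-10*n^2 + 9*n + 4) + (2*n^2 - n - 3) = -8*n^2 + 8*n + 1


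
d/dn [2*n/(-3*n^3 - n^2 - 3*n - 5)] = 2*(6*n^3 + n^2 - 5)/(9*n^6 + 6*n^5 + 19*n^4 + 36*n^3 + 19*n^2 + 30*n + 25)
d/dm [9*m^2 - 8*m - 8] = 18*m - 8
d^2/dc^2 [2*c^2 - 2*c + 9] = 4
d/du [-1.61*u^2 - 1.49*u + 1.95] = -3.22*u - 1.49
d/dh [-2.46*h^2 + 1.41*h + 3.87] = 1.41 - 4.92*h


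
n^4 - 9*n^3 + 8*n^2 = n^2*(n - 8)*(n - 1)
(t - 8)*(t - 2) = t^2 - 10*t + 16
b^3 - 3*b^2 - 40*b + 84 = (b - 7)*(b - 2)*(b + 6)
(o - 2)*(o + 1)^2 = o^3 - 3*o - 2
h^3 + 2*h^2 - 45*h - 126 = (h - 7)*(h + 3)*(h + 6)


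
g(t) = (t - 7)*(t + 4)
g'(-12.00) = -27.00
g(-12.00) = 152.00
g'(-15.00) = -33.00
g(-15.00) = 242.00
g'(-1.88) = -6.76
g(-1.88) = -18.83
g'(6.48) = 9.96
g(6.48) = -5.45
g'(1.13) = -0.74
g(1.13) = -30.11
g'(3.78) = 4.56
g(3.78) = -25.05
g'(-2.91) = -8.82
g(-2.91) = -10.80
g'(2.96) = 2.92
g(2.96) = -28.12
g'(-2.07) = -7.14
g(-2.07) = -17.51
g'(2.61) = 2.22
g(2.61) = -29.02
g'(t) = 2*t - 3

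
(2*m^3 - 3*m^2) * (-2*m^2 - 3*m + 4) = -4*m^5 + 17*m^3 - 12*m^2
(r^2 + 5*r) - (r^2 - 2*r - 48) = 7*r + 48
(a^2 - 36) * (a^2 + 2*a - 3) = a^4 + 2*a^3 - 39*a^2 - 72*a + 108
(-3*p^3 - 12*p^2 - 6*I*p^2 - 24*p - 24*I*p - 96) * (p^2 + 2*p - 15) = -3*p^5 - 18*p^4 - 6*I*p^4 - 3*p^3 - 36*I*p^3 + 36*p^2 + 42*I*p^2 + 168*p + 360*I*p + 1440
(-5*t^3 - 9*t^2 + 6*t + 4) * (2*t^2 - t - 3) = -10*t^5 - 13*t^4 + 36*t^3 + 29*t^2 - 22*t - 12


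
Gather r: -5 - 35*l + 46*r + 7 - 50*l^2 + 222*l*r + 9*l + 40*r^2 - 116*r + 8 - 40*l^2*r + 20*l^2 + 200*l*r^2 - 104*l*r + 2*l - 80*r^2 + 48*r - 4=-30*l^2 - 24*l + r^2*(200*l - 40) + r*(-40*l^2 + 118*l - 22) + 6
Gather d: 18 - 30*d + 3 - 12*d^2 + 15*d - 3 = -12*d^2 - 15*d + 18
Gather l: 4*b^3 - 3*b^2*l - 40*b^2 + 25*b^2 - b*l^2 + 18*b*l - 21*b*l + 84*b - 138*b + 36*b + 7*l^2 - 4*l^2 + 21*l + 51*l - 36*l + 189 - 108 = 4*b^3 - 15*b^2 - 18*b + l^2*(3 - b) + l*(-3*b^2 - 3*b + 36) + 81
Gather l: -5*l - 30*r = -5*l - 30*r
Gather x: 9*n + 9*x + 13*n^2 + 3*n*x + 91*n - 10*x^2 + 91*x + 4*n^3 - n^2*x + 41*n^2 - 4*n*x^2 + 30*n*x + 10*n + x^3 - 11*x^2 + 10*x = 4*n^3 + 54*n^2 + 110*n + x^3 + x^2*(-4*n - 21) + x*(-n^2 + 33*n + 110)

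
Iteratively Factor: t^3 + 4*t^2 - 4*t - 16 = (t + 2)*(t^2 + 2*t - 8) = (t + 2)*(t + 4)*(t - 2)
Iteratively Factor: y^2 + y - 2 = (y - 1)*(y + 2)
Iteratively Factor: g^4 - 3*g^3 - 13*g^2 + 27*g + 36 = (g + 1)*(g^3 - 4*g^2 - 9*g + 36) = (g - 3)*(g + 1)*(g^2 - g - 12) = (g - 3)*(g + 1)*(g + 3)*(g - 4)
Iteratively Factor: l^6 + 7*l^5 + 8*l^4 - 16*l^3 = (l)*(l^5 + 7*l^4 + 8*l^3 - 16*l^2) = l*(l - 1)*(l^4 + 8*l^3 + 16*l^2) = l^2*(l - 1)*(l^3 + 8*l^2 + 16*l) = l^2*(l - 1)*(l + 4)*(l^2 + 4*l) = l^2*(l - 1)*(l + 4)^2*(l)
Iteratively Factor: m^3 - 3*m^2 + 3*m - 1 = (m - 1)*(m^2 - 2*m + 1) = (m - 1)^2*(m - 1)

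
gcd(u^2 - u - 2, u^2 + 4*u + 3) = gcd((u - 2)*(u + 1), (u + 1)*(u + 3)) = u + 1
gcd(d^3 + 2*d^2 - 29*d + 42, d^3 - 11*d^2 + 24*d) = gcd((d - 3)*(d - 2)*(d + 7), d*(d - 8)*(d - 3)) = d - 3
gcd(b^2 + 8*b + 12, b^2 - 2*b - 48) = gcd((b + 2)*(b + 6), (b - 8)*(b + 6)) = b + 6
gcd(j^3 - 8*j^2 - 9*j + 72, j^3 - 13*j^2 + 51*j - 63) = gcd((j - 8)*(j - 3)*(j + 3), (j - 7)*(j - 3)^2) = j - 3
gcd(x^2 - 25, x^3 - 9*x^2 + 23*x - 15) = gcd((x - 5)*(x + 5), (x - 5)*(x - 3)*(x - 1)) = x - 5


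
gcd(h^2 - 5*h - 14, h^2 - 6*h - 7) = h - 7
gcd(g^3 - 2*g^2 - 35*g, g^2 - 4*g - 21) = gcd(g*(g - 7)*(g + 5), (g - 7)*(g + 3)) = g - 7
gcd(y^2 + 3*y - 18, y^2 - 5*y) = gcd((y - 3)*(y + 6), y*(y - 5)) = 1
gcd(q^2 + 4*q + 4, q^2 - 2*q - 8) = q + 2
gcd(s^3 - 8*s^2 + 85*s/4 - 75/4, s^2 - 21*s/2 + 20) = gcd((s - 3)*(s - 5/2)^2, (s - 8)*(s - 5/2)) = s - 5/2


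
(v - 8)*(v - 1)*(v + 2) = v^3 - 7*v^2 - 10*v + 16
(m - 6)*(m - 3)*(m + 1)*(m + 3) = m^4 - 5*m^3 - 15*m^2 + 45*m + 54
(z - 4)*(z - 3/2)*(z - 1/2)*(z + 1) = z^4 - 5*z^3 + 11*z^2/4 + 23*z/4 - 3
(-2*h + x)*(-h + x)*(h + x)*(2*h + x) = 4*h^4 - 5*h^2*x^2 + x^4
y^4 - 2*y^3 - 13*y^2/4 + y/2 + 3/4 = (y - 3)*(y - 1/2)*(y + 1/2)*(y + 1)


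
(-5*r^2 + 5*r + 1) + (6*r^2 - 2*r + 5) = r^2 + 3*r + 6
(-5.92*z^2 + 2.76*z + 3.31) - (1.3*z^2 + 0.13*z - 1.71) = -7.22*z^2 + 2.63*z + 5.02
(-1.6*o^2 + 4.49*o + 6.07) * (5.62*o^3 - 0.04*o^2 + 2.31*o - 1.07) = -8.992*o^5 + 25.2978*o^4 + 30.2378*o^3 + 11.8411*o^2 + 9.2174*o - 6.4949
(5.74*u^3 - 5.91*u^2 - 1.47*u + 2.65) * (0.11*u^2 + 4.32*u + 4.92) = 0.6314*u^5 + 24.1467*u^4 + 2.5479*u^3 - 35.1361*u^2 + 4.2156*u + 13.038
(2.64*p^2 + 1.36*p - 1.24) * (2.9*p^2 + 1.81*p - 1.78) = 7.656*p^4 + 8.7224*p^3 - 5.8336*p^2 - 4.6652*p + 2.2072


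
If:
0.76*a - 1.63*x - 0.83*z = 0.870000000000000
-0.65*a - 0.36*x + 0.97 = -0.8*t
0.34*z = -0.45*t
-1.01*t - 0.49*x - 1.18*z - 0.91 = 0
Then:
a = 11.50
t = 14.78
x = 14.79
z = -19.57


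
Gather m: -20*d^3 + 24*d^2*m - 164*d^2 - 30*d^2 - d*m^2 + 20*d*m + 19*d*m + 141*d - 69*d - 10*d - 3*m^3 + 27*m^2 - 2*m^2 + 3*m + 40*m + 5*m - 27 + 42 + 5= -20*d^3 - 194*d^2 + 62*d - 3*m^3 + m^2*(25 - d) + m*(24*d^2 + 39*d + 48) + 20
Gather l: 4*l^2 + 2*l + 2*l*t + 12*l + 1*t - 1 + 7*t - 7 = 4*l^2 + l*(2*t + 14) + 8*t - 8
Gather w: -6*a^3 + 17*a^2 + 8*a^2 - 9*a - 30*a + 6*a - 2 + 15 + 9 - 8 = -6*a^3 + 25*a^2 - 33*a + 14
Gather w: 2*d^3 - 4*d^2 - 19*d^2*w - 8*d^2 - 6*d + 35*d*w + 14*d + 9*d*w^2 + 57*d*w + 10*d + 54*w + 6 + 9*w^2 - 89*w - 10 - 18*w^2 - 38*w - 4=2*d^3 - 12*d^2 + 18*d + w^2*(9*d - 9) + w*(-19*d^2 + 92*d - 73) - 8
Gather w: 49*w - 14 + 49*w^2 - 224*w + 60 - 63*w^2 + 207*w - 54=-14*w^2 + 32*w - 8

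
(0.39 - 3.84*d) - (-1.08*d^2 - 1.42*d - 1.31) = 1.08*d^2 - 2.42*d + 1.7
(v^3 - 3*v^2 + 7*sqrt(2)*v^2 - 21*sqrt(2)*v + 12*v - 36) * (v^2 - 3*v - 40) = v^5 - 6*v^4 + 7*sqrt(2)*v^4 - 42*sqrt(2)*v^3 - 19*v^3 - 217*sqrt(2)*v^2 + 48*v^2 - 372*v + 840*sqrt(2)*v + 1440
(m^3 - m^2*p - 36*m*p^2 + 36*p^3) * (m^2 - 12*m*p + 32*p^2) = m^5 - 13*m^4*p + 8*m^3*p^2 + 436*m^2*p^3 - 1584*m*p^4 + 1152*p^5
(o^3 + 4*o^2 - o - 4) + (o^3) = 2*o^3 + 4*o^2 - o - 4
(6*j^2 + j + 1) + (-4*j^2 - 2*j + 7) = 2*j^2 - j + 8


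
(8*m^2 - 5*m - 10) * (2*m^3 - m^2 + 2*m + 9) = 16*m^5 - 18*m^4 + m^3 + 72*m^2 - 65*m - 90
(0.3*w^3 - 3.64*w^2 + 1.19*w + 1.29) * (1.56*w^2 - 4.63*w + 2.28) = 0.468*w^5 - 7.0674*w^4 + 19.3936*w^3 - 11.7965*w^2 - 3.2595*w + 2.9412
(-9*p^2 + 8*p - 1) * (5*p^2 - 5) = -45*p^4 + 40*p^3 + 40*p^2 - 40*p + 5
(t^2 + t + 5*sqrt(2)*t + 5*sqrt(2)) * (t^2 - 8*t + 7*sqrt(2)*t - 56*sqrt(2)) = t^4 - 7*t^3 + 12*sqrt(2)*t^3 - 84*sqrt(2)*t^2 + 62*t^2 - 490*t - 96*sqrt(2)*t - 560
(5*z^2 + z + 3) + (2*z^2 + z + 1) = 7*z^2 + 2*z + 4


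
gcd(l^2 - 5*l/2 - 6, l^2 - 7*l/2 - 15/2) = l + 3/2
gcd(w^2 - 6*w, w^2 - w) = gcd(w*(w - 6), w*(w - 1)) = w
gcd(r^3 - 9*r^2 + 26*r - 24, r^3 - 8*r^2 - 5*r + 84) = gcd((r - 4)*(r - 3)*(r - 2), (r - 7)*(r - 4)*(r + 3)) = r - 4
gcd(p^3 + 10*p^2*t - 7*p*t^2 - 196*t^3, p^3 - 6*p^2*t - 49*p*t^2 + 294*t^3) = p + 7*t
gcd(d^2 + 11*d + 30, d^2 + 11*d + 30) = d^2 + 11*d + 30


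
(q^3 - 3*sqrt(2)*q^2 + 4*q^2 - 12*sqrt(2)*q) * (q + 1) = q^4 - 3*sqrt(2)*q^3 + 5*q^3 - 15*sqrt(2)*q^2 + 4*q^2 - 12*sqrt(2)*q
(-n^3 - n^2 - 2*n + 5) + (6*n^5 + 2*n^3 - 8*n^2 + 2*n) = 6*n^5 + n^3 - 9*n^2 + 5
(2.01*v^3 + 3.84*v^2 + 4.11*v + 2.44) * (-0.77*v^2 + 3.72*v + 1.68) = -1.5477*v^5 + 4.5204*v^4 + 14.4969*v^3 + 19.8616*v^2 + 15.9816*v + 4.0992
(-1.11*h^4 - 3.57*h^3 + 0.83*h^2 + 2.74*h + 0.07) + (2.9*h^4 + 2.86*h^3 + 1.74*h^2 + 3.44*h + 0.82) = 1.79*h^4 - 0.71*h^3 + 2.57*h^2 + 6.18*h + 0.89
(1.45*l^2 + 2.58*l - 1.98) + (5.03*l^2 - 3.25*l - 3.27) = 6.48*l^2 - 0.67*l - 5.25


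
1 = 1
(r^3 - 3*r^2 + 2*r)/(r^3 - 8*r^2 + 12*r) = (r - 1)/(r - 6)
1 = 1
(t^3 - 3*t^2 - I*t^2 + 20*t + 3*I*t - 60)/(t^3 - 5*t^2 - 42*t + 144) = (t^2 - I*t + 20)/(t^2 - 2*t - 48)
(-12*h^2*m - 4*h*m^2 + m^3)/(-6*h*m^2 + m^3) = (2*h + m)/m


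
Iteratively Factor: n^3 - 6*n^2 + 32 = (n - 4)*(n^2 - 2*n - 8) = (n - 4)*(n + 2)*(n - 4)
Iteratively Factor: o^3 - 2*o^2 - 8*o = (o)*(o^2 - 2*o - 8) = o*(o + 2)*(o - 4)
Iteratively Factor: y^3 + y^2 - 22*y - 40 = (y + 2)*(y^2 - y - 20) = (y + 2)*(y + 4)*(y - 5)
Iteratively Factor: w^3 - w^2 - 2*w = (w)*(w^2 - w - 2) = w*(w - 2)*(w + 1)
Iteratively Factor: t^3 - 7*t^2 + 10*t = (t - 5)*(t^2 - 2*t) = (t - 5)*(t - 2)*(t)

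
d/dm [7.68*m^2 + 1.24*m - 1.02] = 15.36*m + 1.24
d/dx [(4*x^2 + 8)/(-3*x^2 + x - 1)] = 4*(x^2 + 10*x - 2)/(9*x^4 - 6*x^3 + 7*x^2 - 2*x + 1)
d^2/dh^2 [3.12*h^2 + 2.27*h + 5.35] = 6.24000000000000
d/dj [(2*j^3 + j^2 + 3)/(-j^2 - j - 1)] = (-2*j^4 - 4*j^3 - 7*j^2 + 4*j + 3)/(j^4 + 2*j^3 + 3*j^2 + 2*j + 1)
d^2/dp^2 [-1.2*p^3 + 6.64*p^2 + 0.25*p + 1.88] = 13.28 - 7.2*p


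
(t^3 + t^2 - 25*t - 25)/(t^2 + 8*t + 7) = (t^2 - 25)/(t + 7)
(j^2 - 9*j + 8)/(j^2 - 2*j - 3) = (-j^2 + 9*j - 8)/(-j^2 + 2*j + 3)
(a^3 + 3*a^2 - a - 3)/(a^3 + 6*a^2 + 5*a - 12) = (a + 1)/(a + 4)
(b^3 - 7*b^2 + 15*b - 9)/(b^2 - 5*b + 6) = (b^2 - 4*b + 3)/(b - 2)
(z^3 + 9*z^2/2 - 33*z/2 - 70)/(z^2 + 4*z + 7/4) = 2*(z^2 + z - 20)/(2*z + 1)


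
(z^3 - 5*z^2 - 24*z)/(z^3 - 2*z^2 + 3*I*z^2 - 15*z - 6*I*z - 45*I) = z*(z - 8)/(z^2 + z*(-5 + 3*I) - 15*I)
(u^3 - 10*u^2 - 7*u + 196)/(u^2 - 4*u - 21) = (u^2 - 3*u - 28)/(u + 3)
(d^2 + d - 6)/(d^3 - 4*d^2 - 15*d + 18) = (d - 2)/(d^2 - 7*d + 6)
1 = 1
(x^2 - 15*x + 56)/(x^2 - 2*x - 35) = (x - 8)/(x + 5)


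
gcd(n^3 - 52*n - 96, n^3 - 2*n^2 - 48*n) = n^2 - 2*n - 48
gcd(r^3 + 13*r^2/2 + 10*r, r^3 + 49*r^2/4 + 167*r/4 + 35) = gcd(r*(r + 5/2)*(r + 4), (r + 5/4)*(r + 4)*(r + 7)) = r + 4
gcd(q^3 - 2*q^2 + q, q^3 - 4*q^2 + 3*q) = q^2 - q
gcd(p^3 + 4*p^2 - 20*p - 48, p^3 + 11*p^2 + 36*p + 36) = p^2 + 8*p + 12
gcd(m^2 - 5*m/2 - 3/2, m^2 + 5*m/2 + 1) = m + 1/2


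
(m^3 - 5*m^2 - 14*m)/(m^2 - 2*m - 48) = m*(-m^2 + 5*m + 14)/(-m^2 + 2*m + 48)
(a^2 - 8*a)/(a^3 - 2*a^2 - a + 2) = a*(a - 8)/(a^3 - 2*a^2 - a + 2)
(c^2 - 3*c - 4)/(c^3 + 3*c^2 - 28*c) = (c + 1)/(c*(c + 7))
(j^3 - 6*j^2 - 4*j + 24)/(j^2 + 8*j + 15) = (j^3 - 6*j^2 - 4*j + 24)/(j^2 + 8*j + 15)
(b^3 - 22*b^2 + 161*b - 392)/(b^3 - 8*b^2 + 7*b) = (b^2 - 15*b + 56)/(b*(b - 1))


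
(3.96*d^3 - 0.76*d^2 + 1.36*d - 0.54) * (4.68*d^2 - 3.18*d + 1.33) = 18.5328*d^5 - 16.1496*d^4 + 14.0484*d^3 - 7.8628*d^2 + 3.526*d - 0.7182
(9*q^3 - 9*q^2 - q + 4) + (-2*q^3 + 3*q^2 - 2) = 7*q^3 - 6*q^2 - q + 2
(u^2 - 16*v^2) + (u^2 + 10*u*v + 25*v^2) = 2*u^2 + 10*u*v + 9*v^2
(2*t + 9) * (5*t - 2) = 10*t^2 + 41*t - 18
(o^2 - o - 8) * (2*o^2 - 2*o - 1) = 2*o^4 - 4*o^3 - 15*o^2 + 17*o + 8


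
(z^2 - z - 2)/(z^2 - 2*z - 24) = (-z^2 + z + 2)/(-z^2 + 2*z + 24)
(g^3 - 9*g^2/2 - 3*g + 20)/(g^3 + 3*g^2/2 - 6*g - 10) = (g - 4)/(g + 2)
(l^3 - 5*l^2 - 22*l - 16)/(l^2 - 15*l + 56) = (l^2 + 3*l + 2)/(l - 7)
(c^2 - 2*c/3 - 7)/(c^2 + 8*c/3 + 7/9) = 3*(c - 3)/(3*c + 1)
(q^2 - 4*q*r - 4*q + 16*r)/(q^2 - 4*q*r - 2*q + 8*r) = (q - 4)/(q - 2)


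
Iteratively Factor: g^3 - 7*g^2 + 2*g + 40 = (g + 2)*(g^2 - 9*g + 20) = (g - 5)*(g + 2)*(g - 4)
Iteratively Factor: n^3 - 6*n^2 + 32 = (n + 2)*(n^2 - 8*n + 16) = (n - 4)*(n + 2)*(n - 4)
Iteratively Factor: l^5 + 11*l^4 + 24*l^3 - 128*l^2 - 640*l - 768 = (l + 4)*(l^4 + 7*l^3 - 4*l^2 - 112*l - 192) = (l + 3)*(l + 4)*(l^3 + 4*l^2 - 16*l - 64) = (l - 4)*(l + 3)*(l + 4)*(l^2 + 8*l + 16) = (l - 4)*(l + 3)*(l + 4)^2*(l + 4)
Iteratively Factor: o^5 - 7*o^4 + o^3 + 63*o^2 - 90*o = (o + 3)*(o^4 - 10*o^3 + 31*o^2 - 30*o) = (o - 2)*(o + 3)*(o^3 - 8*o^2 + 15*o) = (o - 3)*(o - 2)*(o + 3)*(o^2 - 5*o) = (o - 5)*(o - 3)*(o - 2)*(o + 3)*(o)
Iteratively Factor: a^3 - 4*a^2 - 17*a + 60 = (a - 3)*(a^2 - a - 20) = (a - 3)*(a + 4)*(a - 5)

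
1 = 1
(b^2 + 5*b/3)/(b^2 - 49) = b*(3*b + 5)/(3*(b^2 - 49))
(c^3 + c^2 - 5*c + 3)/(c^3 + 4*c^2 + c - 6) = (c - 1)/(c + 2)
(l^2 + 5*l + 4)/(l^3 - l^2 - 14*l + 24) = (l + 1)/(l^2 - 5*l + 6)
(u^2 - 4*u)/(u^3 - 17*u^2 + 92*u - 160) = u/(u^2 - 13*u + 40)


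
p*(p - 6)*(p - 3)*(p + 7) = p^4 - 2*p^3 - 45*p^2 + 126*p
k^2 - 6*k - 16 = (k - 8)*(k + 2)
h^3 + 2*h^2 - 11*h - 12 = (h - 3)*(h + 1)*(h + 4)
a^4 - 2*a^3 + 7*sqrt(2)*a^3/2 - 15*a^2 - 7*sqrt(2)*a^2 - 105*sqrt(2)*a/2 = a*(a - 5)*(a + 3)*(a + 7*sqrt(2)/2)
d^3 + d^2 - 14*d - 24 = (d - 4)*(d + 2)*(d + 3)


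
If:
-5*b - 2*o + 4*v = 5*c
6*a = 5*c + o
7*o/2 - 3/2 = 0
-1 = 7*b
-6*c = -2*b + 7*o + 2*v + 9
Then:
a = -407/357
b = -1/7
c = -173/119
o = 3/7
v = -212/119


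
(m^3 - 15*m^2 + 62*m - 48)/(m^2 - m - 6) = (-m^3 + 15*m^2 - 62*m + 48)/(-m^2 + m + 6)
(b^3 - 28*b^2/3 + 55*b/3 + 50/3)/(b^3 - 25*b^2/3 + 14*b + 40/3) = (b - 5)/(b - 4)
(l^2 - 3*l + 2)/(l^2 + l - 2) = (l - 2)/(l + 2)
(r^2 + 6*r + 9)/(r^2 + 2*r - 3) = (r + 3)/(r - 1)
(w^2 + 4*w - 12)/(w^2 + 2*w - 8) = (w + 6)/(w + 4)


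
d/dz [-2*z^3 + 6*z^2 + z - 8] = -6*z^2 + 12*z + 1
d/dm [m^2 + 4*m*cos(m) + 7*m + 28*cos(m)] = -4*m*sin(m) + 2*m - 28*sin(m) + 4*cos(m) + 7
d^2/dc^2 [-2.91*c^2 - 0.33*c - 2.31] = -5.82000000000000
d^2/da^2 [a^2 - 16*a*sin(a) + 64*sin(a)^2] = 16*a*sin(a) - 256*sin(a)^2 - 32*cos(a) + 130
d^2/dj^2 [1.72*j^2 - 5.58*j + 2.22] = 3.44000000000000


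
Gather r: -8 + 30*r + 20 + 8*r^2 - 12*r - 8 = 8*r^2 + 18*r + 4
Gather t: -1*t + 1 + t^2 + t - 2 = t^2 - 1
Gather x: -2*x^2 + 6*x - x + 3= -2*x^2 + 5*x + 3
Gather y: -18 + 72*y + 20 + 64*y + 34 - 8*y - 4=128*y + 32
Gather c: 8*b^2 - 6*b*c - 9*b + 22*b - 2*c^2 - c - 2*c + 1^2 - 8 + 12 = 8*b^2 + 13*b - 2*c^2 + c*(-6*b - 3) + 5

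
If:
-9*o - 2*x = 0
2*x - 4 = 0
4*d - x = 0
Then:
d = 1/2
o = -4/9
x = 2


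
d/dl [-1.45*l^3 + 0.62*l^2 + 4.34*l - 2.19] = -4.35*l^2 + 1.24*l + 4.34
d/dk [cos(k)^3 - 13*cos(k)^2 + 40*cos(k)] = (-3*cos(k)^2 + 26*cos(k) - 40)*sin(k)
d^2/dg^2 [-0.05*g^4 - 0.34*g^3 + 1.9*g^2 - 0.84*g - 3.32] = -0.6*g^2 - 2.04*g + 3.8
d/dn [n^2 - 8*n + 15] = 2*n - 8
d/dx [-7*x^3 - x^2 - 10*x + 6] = -21*x^2 - 2*x - 10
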